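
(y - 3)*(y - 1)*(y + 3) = y^3 - y^2 - 9*y + 9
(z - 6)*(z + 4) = z^2 - 2*z - 24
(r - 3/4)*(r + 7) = r^2 + 25*r/4 - 21/4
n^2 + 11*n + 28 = (n + 4)*(n + 7)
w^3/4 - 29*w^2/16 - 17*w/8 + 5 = (w/4 + 1/2)*(w - 8)*(w - 5/4)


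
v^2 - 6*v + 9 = (v - 3)^2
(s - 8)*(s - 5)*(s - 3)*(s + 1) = s^4 - 15*s^3 + 63*s^2 - 41*s - 120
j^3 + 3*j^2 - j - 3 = (j - 1)*(j + 1)*(j + 3)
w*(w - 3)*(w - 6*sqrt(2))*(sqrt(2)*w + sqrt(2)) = sqrt(2)*w^4 - 12*w^3 - 2*sqrt(2)*w^3 - 3*sqrt(2)*w^2 + 24*w^2 + 36*w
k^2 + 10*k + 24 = (k + 4)*(k + 6)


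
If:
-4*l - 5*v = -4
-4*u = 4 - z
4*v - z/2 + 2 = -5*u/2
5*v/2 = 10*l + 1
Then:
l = 1/12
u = -88/15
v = 11/15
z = -292/15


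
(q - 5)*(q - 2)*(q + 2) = q^3 - 5*q^2 - 4*q + 20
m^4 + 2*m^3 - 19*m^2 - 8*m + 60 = (m - 3)*(m - 2)*(m + 2)*(m + 5)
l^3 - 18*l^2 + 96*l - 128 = (l - 8)^2*(l - 2)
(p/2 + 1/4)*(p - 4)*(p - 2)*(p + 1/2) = p^4/2 - 5*p^3/2 + 9*p^2/8 + 13*p/4 + 1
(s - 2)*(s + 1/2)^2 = s^3 - s^2 - 7*s/4 - 1/2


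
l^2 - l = l*(l - 1)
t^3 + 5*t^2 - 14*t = t*(t - 2)*(t + 7)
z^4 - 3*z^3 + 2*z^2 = z^2*(z - 2)*(z - 1)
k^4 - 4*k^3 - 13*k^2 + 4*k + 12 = (k - 6)*(k - 1)*(k + 1)*(k + 2)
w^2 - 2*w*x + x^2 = (-w + x)^2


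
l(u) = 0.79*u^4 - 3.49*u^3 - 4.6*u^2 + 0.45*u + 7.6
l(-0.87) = 6.48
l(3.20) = -69.59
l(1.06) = -0.25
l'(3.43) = -26.77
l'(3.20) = -32.66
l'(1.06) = -17.30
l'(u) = 3.16*u^3 - 10.47*u^2 - 9.2*u + 0.45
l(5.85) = 79.34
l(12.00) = 9701.32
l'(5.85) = 220.96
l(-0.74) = 6.40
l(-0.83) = 6.43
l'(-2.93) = -141.96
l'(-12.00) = -6857.31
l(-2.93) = 112.80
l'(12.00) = 3842.85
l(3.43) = -76.46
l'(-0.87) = -1.55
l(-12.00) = 21751.96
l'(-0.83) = -0.93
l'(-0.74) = 0.24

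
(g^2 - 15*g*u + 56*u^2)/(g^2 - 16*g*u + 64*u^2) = (-g + 7*u)/(-g + 8*u)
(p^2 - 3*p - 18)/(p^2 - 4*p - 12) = (p + 3)/(p + 2)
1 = 1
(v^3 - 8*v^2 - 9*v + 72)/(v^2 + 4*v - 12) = (v^3 - 8*v^2 - 9*v + 72)/(v^2 + 4*v - 12)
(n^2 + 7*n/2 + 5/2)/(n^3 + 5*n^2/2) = (n + 1)/n^2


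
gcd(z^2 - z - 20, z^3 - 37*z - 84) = z + 4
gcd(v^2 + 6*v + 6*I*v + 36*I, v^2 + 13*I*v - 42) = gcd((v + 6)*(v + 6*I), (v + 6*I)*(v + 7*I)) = v + 6*I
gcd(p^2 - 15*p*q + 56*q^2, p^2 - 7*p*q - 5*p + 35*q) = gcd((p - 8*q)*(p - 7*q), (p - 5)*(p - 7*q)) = p - 7*q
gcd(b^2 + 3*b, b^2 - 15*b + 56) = 1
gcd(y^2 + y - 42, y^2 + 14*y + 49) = y + 7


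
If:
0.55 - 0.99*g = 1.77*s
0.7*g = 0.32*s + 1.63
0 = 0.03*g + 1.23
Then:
No Solution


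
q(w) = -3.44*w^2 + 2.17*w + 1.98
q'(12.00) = -80.39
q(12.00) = -467.34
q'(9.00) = -59.75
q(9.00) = -257.13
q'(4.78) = -30.72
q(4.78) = -66.25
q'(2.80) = -17.09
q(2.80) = -18.91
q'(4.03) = -25.56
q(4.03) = -45.14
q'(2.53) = -15.24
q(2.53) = -14.55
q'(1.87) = -10.70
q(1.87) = -5.99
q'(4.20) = -26.73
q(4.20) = -49.59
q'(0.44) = -0.86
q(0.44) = 2.27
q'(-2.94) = 22.40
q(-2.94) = -34.13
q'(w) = 2.17 - 6.88*w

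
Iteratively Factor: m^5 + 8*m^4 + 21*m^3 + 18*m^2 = (m)*(m^4 + 8*m^3 + 21*m^2 + 18*m) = m*(m + 3)*(m^3 + 5*m^2 + 6*m) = m*(m + 3)^2*(m^2 + 2*m) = m*(m + 2)*(m + 3)^2*(m)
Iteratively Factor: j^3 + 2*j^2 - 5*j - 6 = (j - 2)*(j^2 + 4*j + 3) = (j - 2)*(j + 1)*(j + 3)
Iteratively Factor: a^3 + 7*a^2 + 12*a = (a + 4)*(a^2 + 3*a) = a*(a + 4)*(a + 3)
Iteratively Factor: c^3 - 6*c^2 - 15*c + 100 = (c - 5)*(c^2 - c - 20) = (c - 5)*(c + 4)*(c - 5)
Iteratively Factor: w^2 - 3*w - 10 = (w + 2)*(w - 5)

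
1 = 1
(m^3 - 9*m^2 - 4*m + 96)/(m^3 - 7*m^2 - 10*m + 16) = (m^2 - m - 12)/(m^2 + m - 2)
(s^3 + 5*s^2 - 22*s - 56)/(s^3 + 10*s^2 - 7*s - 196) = (s + 2)/(s + 7)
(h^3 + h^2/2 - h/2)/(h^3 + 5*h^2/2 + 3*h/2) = (2*h - 1)/(2*h + 3)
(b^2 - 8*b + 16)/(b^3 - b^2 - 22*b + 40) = (b - 4)/(b^2 + 3*b - 10)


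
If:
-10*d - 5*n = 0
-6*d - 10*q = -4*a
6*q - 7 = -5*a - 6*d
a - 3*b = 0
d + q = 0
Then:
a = 7/5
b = 7/15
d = -7/5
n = 14/5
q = 7/5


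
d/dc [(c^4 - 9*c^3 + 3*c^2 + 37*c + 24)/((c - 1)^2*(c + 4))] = (c^5 + 5*c^4 - 37*c^3 + 31*c^2 - 244*c - 316)/(c^5 + 5*c^4 - 5*c^3 - 25*c^2 + 40*c - 16)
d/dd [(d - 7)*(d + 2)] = 2*d - 5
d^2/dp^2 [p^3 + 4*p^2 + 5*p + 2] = 6*p + 8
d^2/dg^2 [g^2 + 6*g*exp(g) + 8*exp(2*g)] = 6*g*exp(g) + 32*exp(2*g) + 12*exp(g) + 2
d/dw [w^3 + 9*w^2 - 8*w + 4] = 3*w^2 + 18*w - 8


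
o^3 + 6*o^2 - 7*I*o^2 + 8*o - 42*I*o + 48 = (o + 6)*(o - 8*I)*(o + I)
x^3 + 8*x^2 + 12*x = x*(x + 2)*(x + 6)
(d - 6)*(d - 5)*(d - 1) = d^3 - 12*d^2 + 41*d - 30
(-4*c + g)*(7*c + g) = -28*c^2 + 3*c*g + g^2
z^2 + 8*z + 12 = (z + 2)*(z + 6)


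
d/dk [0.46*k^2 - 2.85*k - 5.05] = 0.92*k - 2.85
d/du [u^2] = 2*u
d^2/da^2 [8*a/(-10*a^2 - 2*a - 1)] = 32*(-2*a*(10*a + 1)^2 + (15*a + 1)*(10*a^2 + 2*a + 1))/(10*a^2 + 2*a + 1)^3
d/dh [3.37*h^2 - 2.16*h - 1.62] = 6.74*h - 2.16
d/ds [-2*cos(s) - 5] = 2*sin(s)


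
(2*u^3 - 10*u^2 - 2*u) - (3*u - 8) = 2*u^3 - 10*u^2 - 5*u + 8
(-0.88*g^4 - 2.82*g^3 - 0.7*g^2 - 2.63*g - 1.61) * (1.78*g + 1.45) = -1.5664*g^5 - 6.2956*g^4 - 5.335*g^3 - 5.6964*g^2 - 6.6793*g - 2.3345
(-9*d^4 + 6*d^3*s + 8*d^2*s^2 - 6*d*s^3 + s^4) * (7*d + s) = -63*d^5 + 33*d^4*s + 62*d^3*s^2 - 34*d^2*s^3 + d*s^4 + s^5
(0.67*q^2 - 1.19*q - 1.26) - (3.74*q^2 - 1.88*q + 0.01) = -3.07*q^2 + 0.69*q - 1.27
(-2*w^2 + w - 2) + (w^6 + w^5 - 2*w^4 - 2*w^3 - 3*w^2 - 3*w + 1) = w^6 + w^5 - 2*w^4 - 2*w^3 - 5*w^2 - 2*w - 1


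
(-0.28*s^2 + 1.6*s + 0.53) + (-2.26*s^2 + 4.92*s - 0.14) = -2.54*s^2 + 6.52*s + 0.39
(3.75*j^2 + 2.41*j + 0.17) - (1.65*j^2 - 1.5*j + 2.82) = 2.1*j^2 + 3.91*j - 2.65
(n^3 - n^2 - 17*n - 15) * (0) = 0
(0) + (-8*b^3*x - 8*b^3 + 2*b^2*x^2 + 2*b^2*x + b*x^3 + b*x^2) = -8*b^3*x - 8*b^3 + 2*b^2*x^2 + 2*b^2*x + b*x^3 + b*x^2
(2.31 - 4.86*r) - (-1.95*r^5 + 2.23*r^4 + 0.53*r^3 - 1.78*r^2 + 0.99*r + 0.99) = 1.95*r^5 - 2.23*r^4 - 0.53*r^3 + 1.78*r^2 - 5.85*r + 1.32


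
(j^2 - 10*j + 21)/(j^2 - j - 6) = (j - 7)/(j + 2)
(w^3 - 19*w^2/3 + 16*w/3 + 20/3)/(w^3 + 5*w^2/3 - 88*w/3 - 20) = (w - 2)/(w + 6)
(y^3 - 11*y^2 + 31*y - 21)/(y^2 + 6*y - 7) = (y^2 - 10*y + 21)/(y + 7)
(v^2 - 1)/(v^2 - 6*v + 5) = (v + 1)/(v - 5)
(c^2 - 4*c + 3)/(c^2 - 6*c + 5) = (c - 3)/(c - 5)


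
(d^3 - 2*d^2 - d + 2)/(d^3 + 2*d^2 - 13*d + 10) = (d + 1)/(d + 5)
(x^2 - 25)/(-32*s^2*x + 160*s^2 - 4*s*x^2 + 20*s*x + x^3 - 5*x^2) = (x + 5)/(-32*s^2 - 4*s*x + x^2)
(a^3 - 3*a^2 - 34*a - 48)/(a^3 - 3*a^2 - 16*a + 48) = (a^3 - 3*a^2 - 34*a - 48)/(a^3 - 3*a^2 - 16*a + 48)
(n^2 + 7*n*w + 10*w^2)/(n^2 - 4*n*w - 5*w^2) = (-n^2 - 7*n*w - 10*w^2)/(-n^2 + 4*n*w + 5*w^2)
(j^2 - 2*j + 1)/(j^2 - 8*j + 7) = (j - 1)/(j - 7)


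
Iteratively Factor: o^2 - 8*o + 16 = (o - 4)*(o - 4)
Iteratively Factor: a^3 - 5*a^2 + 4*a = (a - 4)*(a^2 - a) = a*(a - 4)*(a - 1)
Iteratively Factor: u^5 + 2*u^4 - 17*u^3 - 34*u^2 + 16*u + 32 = (u + 4)*(u^4 - 2*u^3 - 9*u^2 + 2*u + 8) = (u - 1)*(u + 4)*(u^3 - u^2 - 10*u - 8) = (u - 1)*(u + 1)*(u + 4)*(u^2 - 2*u - 8) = (u - 1)*(u + 1)*(u + 2)*(u + 4)*(u - 4)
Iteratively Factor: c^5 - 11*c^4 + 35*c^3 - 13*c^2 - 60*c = (c)*(c^4 - 11*c^3 + 35*c^2 - 13*c - 60) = c*(c - 4)*(c^3 - 7*c^2 + 7*c + 15) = c*(c - 4)*(c - 3)*(c^2 - 4*c - 5) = c*(c - 5)*(c - 4)*(c - 3)*(c + 1)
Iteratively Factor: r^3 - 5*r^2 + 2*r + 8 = (r - 4)*(r^2 - r - 2) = (r - 4)*(r - 2)*(r + 1)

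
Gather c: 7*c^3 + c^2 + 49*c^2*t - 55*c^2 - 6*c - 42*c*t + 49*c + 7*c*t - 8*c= 7*c^3 + c^2*(49*t - 54) + c*(35 - 35*t)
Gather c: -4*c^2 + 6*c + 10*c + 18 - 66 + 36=-4*c^2 + 16*c - 12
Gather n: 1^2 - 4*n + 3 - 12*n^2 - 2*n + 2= -12*n^2 - 6*n + 6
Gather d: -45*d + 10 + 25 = 35 - 45*d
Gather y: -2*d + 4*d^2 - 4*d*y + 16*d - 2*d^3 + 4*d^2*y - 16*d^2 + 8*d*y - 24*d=-2*d^3 - 12*d^2 - 10*d + y*(4*d^2 + 4*d)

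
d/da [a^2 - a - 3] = 2*a - 1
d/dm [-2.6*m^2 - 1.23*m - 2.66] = -5.2*m - 1.23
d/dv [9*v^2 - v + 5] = 18*v - 1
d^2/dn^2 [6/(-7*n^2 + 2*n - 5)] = 12*(49*n^2 - 14*n - 4*(7*n - 1)^2 + 35)/(7*n^2 - 2*n + 5)^3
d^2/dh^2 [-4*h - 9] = 0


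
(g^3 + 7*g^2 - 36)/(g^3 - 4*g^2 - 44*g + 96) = (g + 3)/(g - 8)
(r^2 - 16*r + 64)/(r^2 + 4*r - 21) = (r^2 - 16*r + 64)/(r^2 + 4*r - 21)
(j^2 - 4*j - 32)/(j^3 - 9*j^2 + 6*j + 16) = (j + 4)/(j^2 - j - 2)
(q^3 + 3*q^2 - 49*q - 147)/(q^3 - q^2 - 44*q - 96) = (q^2 - 49)/(q^2 - 4*q - 32)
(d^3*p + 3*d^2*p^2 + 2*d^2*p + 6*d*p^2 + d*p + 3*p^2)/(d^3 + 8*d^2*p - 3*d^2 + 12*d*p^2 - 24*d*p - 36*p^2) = p*(d^3 + 3*d^2*p + 2*d^2 + 6*d*p + d + 3*p)/(d^3 + 8*d^2*p - 3*d^2 + 12*d*p^2 - 24*d*p - 36*p^2)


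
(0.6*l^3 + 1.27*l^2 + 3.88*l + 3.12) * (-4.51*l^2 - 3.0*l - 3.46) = -2.706*l^5 - 7.5277*l^4 - 23.3848*l^3 - 30.1054*l^2 - 22.7848*l - 10.7952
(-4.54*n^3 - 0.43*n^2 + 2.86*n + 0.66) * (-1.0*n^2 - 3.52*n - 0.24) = 4.54*n^5 + 16.4108*n^4 - 0.2568*n^3 - 10.624*n^2 - 3.0096*n - 0.1584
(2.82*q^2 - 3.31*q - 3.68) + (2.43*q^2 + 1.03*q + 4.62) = 5.25*q^2 - 2.28*q + 0.94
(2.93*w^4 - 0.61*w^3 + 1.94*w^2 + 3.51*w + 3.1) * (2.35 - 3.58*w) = -10.4894*w^5 + 9.0693*w^4 - 8.3787*w^3 - 8.0068*w^2 - 2.8495*w + 7.285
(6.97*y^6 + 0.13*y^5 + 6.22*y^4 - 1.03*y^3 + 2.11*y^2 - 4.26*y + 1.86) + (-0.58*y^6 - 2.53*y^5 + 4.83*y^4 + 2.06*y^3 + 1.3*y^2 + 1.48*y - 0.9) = 6.39*y^6 - 2.4*y^5 + 11.05*y^4 + 1.03*y^3 + 3.41*y^2 - 2.78*y + 0.96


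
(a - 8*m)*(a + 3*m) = a^2 - 5*a*m - 24*m^2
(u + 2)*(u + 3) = u^2 + 5*u + 6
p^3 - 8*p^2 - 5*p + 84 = (p - 7)*(p - 4)*(p + 3)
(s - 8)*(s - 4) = s^2 - 12*s + 32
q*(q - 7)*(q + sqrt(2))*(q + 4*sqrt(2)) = q^4 - 7*q^3 + 5*sqrt(2)*q^3 - 35*sqrt(2)*q^2 + 8*q^2 - 56*q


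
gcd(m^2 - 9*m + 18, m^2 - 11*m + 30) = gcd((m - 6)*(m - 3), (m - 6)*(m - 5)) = m - 6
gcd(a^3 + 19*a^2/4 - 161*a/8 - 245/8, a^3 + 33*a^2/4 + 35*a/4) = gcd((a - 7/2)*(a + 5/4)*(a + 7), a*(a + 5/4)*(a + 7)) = a^2 + 33*a/4 + 35/4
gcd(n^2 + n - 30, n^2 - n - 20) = n - 5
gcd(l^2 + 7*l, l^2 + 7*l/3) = l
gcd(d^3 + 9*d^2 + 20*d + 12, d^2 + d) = d + 1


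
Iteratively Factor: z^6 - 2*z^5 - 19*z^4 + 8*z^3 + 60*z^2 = (z - 5)*(z^5 + 3*z^4 - 4*z^3 - 12*z^2) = (z - 5)*(z - 2)*(z^4 + 5*z^3 + 6*z^2) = (z - 5)*(z - 2)*(z + 3)*(z^3 + 2*z^2) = z*(z - 5)*(z - 2)*(z + 3)*(z^2 + 2*z) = z^2*(z - 5)*(z - 2)*(z + 3)*(z + 2)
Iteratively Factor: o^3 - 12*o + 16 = (o - 2)*(o^2 + 2*o - 8) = (o - 2)^2*(o + 4)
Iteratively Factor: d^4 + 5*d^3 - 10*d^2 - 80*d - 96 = (d + 2)*(d^3 + 3*d^2 - 16*d - 48) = (d + 2)*(d + 4)*(d^2 - d - 12) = (d + 2)*(d + 3)*(d + 4)*(d - 4)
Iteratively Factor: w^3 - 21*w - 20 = (w + 1)*(w^2 - w - 20) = (w - 5)*(w + 1)*(w + 4)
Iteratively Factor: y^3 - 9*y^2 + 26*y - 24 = (y - 2)*(y^2 - 7*y + 12) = (y - 4)*(y - 2)*(y - 3)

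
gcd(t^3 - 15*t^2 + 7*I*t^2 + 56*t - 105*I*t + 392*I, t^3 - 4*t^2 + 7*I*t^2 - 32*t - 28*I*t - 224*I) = t^2 + t*(-8 + 7*I) - 56*I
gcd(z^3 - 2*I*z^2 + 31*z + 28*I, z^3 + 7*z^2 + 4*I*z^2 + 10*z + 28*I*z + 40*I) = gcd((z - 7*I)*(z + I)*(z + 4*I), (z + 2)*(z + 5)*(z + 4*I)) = z + 4*I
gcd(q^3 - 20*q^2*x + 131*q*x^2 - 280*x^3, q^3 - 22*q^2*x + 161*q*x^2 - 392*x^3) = q^2 - 15*q*x + 56*x^2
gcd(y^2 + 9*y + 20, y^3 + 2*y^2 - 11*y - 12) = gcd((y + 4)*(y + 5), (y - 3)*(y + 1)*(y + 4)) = y + 4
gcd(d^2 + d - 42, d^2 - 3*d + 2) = 1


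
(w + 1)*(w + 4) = w^2 + 5*w + 4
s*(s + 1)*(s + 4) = s^3 + 5*s^2 + 4*s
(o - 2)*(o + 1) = o^2 - o - 2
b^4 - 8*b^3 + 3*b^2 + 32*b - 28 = (b - 7)*(b - 2)*(b - 1)*(b + 2)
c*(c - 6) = c^2 - 6*c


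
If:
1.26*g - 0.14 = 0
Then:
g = 0.11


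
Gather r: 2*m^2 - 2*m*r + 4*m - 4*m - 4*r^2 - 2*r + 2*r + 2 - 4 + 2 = 2*m^2 - 2*m*r - 4*r^2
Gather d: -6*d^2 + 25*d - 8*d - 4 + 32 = -6*d^2 + 17*d + 28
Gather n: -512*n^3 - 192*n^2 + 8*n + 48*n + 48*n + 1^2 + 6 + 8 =-512*n^3 - 192*n^2 + 104*n + 15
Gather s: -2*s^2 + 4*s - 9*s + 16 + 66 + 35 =-2*s^2 - 5*s + 117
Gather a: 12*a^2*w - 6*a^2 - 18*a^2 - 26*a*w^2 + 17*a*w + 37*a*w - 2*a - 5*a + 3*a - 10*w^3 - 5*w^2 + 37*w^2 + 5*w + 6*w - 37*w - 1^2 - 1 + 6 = a^2*(12*w - 24) + a*(-26*w^2 + 54*w - 4) - 10*w^3 + 32*w^2 - 26*w + 4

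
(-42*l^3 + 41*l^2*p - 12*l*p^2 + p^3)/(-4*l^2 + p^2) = (21*l^2 - 10*l*p + p^2)/(2*l + p)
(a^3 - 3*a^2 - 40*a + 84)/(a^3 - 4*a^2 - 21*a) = (a^2 + 4*a - 12)/(a*(a + 3))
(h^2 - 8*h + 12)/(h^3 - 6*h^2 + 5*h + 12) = (h^2 - 8*h + 12)/(h^3 - 6*h^2 + 5*h + 12)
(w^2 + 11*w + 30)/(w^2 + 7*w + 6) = (w + 5)/(w + 1)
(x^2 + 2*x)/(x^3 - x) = (x + 2)/(x^2 - 1)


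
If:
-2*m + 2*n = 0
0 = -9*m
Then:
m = 0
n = 0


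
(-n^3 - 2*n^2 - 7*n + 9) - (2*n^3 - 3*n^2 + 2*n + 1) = -3*n^3 + n^2 - 9*n + 8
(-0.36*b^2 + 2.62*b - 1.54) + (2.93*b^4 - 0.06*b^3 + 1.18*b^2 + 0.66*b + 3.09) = 2.93*b^4 - 0.06*b^3 + 0.82*b^2 + 3.28*b + 1.55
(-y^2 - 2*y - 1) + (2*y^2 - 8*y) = y^2 - 10*y - 1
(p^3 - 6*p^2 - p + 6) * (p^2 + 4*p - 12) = p^5 - 2*p^4 - 37*p^3 + 74*p^2 + 36*p - 72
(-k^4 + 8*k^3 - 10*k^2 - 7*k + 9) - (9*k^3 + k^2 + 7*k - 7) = -k^4 - k^3 - 11*k^2 - 14*k + 16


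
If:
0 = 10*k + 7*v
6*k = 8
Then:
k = 4/3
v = -40/21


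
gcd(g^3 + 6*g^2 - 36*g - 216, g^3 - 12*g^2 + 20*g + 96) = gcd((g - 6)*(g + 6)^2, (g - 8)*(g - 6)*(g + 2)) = g - 6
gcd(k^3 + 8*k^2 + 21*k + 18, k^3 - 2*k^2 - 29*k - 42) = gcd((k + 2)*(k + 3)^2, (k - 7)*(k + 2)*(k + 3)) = k^2 + 5*k + 6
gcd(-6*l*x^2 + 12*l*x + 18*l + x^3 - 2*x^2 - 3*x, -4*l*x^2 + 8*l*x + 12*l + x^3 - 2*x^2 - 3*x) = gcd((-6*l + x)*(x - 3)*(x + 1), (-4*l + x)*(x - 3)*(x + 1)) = x^2 - 2*x - 3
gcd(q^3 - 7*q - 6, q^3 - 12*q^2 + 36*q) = 1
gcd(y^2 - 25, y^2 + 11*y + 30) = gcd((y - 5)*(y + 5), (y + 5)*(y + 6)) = y + 5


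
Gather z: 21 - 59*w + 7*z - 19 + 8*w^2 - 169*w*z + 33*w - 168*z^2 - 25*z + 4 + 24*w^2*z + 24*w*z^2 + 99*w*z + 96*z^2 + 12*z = 8*w^2 - 26*w + z^2*(24*w - 72) + z*(24*w^2 - 70*w - 6) + 6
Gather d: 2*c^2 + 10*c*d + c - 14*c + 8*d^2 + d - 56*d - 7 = 2*c^2 - 13*c + 8*d^2 + d*(10*c - 55) - 7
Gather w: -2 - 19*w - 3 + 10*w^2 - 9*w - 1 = 10*w^2 - 28*w - 6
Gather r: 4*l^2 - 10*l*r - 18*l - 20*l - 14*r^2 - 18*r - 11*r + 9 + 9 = 4*l^2 - 38*l - 14*r^2 + r*(-10*l - 29) + 18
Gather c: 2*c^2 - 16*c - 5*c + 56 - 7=2*c^2 - 21*c + 49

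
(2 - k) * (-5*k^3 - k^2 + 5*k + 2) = 5*k^4 - 9*k^3 - 7*k^2 + 8*k + 4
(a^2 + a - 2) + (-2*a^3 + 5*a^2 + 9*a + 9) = -2*a^3 + 6*a^2 + 10*a + 7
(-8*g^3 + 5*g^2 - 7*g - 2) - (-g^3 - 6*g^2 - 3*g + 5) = -7*g^3 + 11*g^2 - 4*g - 7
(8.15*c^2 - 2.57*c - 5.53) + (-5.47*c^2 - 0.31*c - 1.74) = 2.68*c^2 - 2.88*c - 7.27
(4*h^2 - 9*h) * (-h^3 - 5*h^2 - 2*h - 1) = -4*h^5 - 11*h^4 + 37*h^3 + 14*h^2 + 9*h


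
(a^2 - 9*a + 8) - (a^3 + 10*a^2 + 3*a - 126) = -a^3 - 9*a^2 - 12*a + 134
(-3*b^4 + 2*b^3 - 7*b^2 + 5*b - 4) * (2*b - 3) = -6*b^5 + 13*b^4 - 20*b^3 + 31*b^2 - 23*b + 12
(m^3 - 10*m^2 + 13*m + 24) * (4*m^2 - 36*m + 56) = 4*m^5 - 76*m^4 + 468*m^3 - 932*m^2 - 136*m + 1344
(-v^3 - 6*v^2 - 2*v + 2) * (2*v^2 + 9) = -2*v^5 - 12*v^4 - 13*v^3 - 50*v^2 - 18*v + 18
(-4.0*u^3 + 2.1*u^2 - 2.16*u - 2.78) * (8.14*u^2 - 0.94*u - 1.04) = -32.56*u^5 + 20.854*u^4 - 15.3964*u^3 - 22.7828*u^2 + 4.8596*u + 2.8912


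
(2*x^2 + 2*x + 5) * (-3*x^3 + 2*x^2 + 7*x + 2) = -6*x^5 - 2*x^4 + 3*x^3 + 28*x^2 + 39*x + 10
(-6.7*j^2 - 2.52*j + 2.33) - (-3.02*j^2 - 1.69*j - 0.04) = -3.68*j^2 - 0.83*j + 2.37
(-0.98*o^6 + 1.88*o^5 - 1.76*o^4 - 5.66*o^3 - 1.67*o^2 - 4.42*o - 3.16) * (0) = 0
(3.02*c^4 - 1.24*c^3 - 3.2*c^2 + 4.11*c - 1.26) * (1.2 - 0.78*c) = -2.3556*c^5 + 4.5912*c^4 + 1.008*c^3 - 7.0458*c^2 + 5.9148*c - 1.512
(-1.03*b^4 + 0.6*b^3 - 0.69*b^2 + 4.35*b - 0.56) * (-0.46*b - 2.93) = 0.4738*b^5 + 2.7419*b^4 - 1.4406*b^3 + 0.0207000000000002*b^2 - 12.4879*b + 1.6408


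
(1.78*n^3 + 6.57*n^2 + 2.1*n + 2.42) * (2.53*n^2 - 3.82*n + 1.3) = 4.5034*n^5 + 9.8225*n^4 - 17.4704*n^3 + 6.6416*n^2 - 6.5144*n + 3.146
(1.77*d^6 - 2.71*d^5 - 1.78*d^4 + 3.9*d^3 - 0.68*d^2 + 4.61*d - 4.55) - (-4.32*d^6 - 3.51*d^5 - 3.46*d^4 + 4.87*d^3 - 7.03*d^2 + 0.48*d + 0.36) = 6.09*d^6 + 0.8*d^5 + 1.68*d^4 - 0.97*d^3 + 6.35*d^2 + 4.13*d - 4.91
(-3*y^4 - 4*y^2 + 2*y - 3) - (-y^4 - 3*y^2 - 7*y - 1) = -2*y^4 - y^2 + 9*y - 2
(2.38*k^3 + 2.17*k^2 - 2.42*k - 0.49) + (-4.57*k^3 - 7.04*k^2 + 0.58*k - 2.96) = -2.19*k^3 - 4.87*k^2 - 1.84*k - 3.45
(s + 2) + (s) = 2*s + 2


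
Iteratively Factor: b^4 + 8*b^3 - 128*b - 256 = (b + 4)*(b^3 + 4*b^2 - 16*b - 64) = (b + 4)^2*(b^2 - 16) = (b + 4)^3*(b - 4)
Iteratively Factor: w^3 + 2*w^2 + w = (w)*(w^2 + 2*w + 1) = w*(w + 1)*(w + 1)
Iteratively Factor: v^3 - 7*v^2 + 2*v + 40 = (v - 4)*(v^2 - 3*v - 10) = (v - 5)*(v - 4)*(v + 2)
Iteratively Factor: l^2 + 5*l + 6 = (l + 2)*(l + 3)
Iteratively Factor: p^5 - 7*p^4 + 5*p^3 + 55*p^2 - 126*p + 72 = (p - 2)*(p^4 - 5*p^3 - 5*p^2 + 45*p - 36) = (p - 2)*(p - 1)*(p^3 - 4*p^2 - 9*p + 36) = (p - 4)*(p - 2)*(p - 1)*(p^2 - 9) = (p - 4)*(p - 2)*(p - 1)*(p + 3)*(p - 3)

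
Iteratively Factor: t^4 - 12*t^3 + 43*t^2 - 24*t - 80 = (t - 4)*(t^3 - 8*t^2 + 11*t + 20) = (t - 4)*(t + 1)*(t^2 - 9*t + 20) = (t - 5)*(t - 4)*(t + 1)*(t - 4)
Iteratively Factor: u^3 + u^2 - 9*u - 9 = (u + 3)*(u^2 - 2*u - 3) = (u - 3)*(u + 3)*(u + 1)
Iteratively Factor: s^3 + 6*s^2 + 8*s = (s + 2)*(s^2 + 4*s) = (s + 2)*(s + 4)*(s)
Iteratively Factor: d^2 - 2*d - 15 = (d + 3)*(d - 5)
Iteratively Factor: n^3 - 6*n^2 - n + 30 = (n + 2)*(n^2 - 8*n + 15) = (n - 3)*(n + 2)*(n - 5)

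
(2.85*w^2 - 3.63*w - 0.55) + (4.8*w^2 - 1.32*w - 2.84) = 7.65*w^2 - 4.95*w - 3.39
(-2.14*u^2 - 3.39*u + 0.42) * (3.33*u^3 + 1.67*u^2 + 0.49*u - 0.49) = -7.1262*u^5 - 14.8625*u^4 - 5.3113*u^3 + 0.0889*u^2 + 1.8669*u - 0.2058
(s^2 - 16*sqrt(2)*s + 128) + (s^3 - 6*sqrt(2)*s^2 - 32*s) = s^3 - 6*sqrt(2)*s^2 + s^2 - 32*s - 16*sqrt(2)*s + 128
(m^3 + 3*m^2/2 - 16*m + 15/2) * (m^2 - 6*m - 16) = m^5 - 9*m^4/2 - 41*m^3 + 159*m^2/2 + 211*m - 120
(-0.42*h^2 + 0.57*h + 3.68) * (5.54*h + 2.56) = -2.3268*h^3 + 2.0826*h^2 + 21.8464*h + 9.4208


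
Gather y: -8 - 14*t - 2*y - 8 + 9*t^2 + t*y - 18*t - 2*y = 9*t^2 - 32*t + y*(t - 4) - 16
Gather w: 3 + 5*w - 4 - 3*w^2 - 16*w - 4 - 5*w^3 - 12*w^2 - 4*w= -5*w^3 - 15*w^2 - 15*w - 5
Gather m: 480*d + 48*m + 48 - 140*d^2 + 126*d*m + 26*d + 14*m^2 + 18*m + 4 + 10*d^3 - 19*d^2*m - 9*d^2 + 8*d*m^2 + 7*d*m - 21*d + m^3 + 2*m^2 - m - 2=10*d^3 - 149*d^2 + 485*d + m^3 + m^2*(8*d + 16) + m*(-19*d^2 + 133*d + 65) + 50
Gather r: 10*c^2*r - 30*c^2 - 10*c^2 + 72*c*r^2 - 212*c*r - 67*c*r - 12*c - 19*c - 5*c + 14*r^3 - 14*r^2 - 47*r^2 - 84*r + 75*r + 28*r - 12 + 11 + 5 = -40*c^2 - 36*c + 14*r^3 + r^2*(72*c - 61) + r*(10*c^2 - 279*c + 19) + 4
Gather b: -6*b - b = -7*b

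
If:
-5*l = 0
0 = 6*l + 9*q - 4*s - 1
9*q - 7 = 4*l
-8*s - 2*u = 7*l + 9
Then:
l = 0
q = 7/9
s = 3/2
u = -21/2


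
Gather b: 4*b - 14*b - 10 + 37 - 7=20 - 10*b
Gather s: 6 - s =6 - s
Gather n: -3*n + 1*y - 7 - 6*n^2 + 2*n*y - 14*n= -6*n^2 + n*(2*y - 17) + y - 7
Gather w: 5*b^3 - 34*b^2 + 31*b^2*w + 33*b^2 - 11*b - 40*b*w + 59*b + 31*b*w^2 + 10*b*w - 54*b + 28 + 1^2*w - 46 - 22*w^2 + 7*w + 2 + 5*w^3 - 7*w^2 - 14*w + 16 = 5*b^3 - b^2 - 6*b + 5*w^3 + w^2*(31*b - 29) + w*(31*b^2 - 30*b - 6)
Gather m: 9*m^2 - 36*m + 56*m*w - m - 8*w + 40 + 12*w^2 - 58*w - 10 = 9*m^2 + m*(56*w - 37) + 12*w^2 - 66*w + 30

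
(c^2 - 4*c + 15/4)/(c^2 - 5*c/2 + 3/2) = (c - 5/2)/(c - 1)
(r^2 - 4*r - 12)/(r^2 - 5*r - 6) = (r + 2)/(r + 1)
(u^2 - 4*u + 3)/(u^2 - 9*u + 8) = (u - 3)/(u - 8)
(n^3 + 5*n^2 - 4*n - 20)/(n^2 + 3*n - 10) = n + 2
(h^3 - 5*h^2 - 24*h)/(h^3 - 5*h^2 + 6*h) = (h^2 - 5*h - 24)/(h^2 - 5*h + 6)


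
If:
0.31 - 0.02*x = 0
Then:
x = 15.50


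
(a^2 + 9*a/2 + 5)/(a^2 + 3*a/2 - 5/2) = (a + 2)/(a - 1)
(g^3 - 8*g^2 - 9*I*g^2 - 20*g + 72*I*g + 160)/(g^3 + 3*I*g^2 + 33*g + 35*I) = (g^2 - 4*g*(2 + I) + 32*I)/(g^2 + 8*I*g - 7)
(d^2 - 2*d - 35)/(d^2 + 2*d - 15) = (d - 7)/(d - 3)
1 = 1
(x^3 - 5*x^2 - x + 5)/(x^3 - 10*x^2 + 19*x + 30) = (x - 1)/(x - 6)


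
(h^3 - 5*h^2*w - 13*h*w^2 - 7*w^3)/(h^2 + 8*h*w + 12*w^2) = (h^3 - 5*h^2*w - 13*h*w^2 - 7*w^3)/(h^2 + 8*h*w + 12*w^2)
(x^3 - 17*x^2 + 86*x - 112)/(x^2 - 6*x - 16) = (x^2 - 9*x + 14)/(x + 2)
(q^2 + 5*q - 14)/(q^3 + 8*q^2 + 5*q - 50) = (q + 7)/(q^2 + 10*q + 25)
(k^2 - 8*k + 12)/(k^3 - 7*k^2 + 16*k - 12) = (k - 6)/(k^2 - 5*k + 6)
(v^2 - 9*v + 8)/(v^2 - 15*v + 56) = (v - 1)/(v - 7)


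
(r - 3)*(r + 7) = r^2 + 4*r - 21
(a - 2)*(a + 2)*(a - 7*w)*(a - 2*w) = a^4 - 9*a^3*w + 14*a^2*w^2 - 4*a^2 + 36*a*w - 56*w^2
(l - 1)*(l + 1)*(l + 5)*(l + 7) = l^4 + 12*l^3 + 34*l^2 - 12*l - 35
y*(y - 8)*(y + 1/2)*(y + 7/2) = y^4 - 4*y^3 - 121*y^2/4 - 14*y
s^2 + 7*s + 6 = (s + 1)*(s + 6)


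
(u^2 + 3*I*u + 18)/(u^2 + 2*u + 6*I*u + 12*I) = (u - 3*I)/(u + 2)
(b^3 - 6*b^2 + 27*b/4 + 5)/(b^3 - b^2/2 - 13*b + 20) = (b^2 - 7*b/2 - 2)/(b^2 + 2*b - 8)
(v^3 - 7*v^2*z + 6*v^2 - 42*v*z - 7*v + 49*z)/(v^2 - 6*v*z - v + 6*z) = (-v^2 + 7*v*z - 7*v + 49*z)/(-v + 6*z)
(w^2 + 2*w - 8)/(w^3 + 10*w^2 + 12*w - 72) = (w + 4)/(w^2 + 12*w + 36)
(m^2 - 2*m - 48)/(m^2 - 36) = (m - 8)/(m - 6)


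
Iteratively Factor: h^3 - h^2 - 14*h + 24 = (h - 3)*(h^2 + 2*h - 8) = (h - 3)*(h + 4)*(h - 2)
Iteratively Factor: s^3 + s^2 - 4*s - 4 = (s + 1)*(s^2 - 4) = (s - 2)*(s + 1)*(s + 2)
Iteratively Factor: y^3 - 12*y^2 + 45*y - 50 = (y - 5)*(y^2 - 7*y + 10) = (y - 5)^2*(y - 2)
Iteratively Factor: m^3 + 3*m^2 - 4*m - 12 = (m + 2)*(m^2 + m - 6) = (m - 2)*(m + 2)*(m + 3)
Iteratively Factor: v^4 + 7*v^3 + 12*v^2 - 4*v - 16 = (v - 1)*(v^3 + 8*v^2 + 20*v + 16) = (v - 1)*(v + 2)*(v^2 + 6*v + 8) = (v - 1)*(v + 2)^2*(v + 4)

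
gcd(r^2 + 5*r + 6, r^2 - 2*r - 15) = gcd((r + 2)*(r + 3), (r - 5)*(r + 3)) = r + 3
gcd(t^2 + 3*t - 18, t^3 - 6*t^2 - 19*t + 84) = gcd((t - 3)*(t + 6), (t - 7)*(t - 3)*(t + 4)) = t - 3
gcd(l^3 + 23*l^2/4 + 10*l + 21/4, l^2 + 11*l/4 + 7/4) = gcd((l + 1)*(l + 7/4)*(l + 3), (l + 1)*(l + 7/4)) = l^2 + 11*l/4 + 7/4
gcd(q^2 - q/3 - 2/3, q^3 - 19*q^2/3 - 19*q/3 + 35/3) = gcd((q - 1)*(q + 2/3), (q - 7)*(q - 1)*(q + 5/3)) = q - 1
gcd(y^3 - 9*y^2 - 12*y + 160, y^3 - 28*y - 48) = y + 4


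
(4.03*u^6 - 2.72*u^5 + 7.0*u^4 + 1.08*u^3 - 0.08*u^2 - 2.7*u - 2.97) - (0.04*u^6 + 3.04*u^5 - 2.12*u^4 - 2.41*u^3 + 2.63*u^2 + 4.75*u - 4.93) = 3.99*u^6 - 5.76*u^5 + 9.12*u^4 + 3.49*u^3 - 2.71*u^2 - 7.45*u + 1.96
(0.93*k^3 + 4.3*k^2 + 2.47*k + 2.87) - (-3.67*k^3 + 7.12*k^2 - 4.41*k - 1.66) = 4.6*k^3 - 2.82*k^2 + 6.88*k + 4.53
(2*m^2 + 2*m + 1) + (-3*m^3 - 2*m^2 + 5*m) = -3*m^3 + 7*m + 1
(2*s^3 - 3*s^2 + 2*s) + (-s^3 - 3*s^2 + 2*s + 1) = s^3 - 6*s^2 + 4*s + 1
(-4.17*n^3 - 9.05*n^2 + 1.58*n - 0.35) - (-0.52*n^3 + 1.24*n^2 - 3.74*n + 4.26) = -3.65*n^3 - 10.29*n^2 + 5.32*n - 4.61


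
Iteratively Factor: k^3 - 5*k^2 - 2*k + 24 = (k - 4)*(k^2 - k - 6) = (k - 4)*(k - 3)*(k + 2)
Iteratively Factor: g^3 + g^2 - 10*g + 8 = (g - 2)*(g^2 + 3*g - 4) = (g - 2)*(g - 1)*(g + 4)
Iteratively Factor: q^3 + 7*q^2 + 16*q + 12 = (q + 2)*(q^2 + 5*q + 6) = (q + 2)^2*(q + 3)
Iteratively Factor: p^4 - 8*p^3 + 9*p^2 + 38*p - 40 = (p + 2)*(p^3 - 10*p^2 + 29*p - 20) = (p - 4)*(p + 2)*(p^2 - 6*p + 5) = (p - 4)*(p - 1)*(p + 2)*(p - 5)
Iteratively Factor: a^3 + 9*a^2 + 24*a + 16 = (a + 1)*(a^2 + 8*a + 16) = (a + 1)*(a + 4)*(a + 4)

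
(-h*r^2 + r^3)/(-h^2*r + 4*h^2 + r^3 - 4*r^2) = r^2/(h*r - 4*h + r^2 - 4*r)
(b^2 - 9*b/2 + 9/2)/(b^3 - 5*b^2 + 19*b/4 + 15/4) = 2*(2*b - 3)/(4*b^2 - 8*b - 5)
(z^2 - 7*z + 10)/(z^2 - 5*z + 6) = (z - 5)/(z - 3)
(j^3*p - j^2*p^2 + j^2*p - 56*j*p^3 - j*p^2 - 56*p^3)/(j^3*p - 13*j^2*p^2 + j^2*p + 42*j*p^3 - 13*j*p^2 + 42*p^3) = (j^2 - j*p - 56*p^2)/(j^2 - 13*j*p + 42*p^2)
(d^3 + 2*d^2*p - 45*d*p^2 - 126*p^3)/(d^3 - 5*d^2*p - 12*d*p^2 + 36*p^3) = (d^2 - d*p - 42*p^2)/(d^2 - 8*d*p + 12*p^2)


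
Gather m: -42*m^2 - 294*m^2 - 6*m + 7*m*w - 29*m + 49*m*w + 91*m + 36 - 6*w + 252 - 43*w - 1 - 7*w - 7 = -336*m^2 + m*(56*w + 56) - 56*w + 280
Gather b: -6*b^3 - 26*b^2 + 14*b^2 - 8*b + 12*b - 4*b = -6*b^3 - 12*b^2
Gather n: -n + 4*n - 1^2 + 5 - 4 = 3*n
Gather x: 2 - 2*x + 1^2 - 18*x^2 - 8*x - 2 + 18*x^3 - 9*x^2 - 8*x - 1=18*x^3 - 27*x^2 - 18*x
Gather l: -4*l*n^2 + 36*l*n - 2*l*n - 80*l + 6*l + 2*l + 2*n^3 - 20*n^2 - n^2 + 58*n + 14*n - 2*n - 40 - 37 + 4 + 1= l*(-4*n^2 + 34*n - 72) + 2*n^3 - 21*n^2 + 70*n - 72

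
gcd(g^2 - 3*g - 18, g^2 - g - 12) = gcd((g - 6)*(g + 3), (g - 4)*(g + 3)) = g + 3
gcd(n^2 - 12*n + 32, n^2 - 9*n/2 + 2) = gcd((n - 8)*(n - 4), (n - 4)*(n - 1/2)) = n - 4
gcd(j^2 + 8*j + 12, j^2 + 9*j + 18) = j + 6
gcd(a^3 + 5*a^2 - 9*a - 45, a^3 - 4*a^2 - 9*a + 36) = a^2 - 9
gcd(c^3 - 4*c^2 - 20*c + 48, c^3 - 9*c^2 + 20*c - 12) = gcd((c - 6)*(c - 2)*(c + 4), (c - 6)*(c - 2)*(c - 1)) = c^2 - 8*c + 12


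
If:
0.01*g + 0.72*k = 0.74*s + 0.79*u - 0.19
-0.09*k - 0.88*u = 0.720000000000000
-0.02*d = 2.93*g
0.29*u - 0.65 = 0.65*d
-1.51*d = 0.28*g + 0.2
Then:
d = -0.13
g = 0.00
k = -27.01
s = -28.10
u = 1.94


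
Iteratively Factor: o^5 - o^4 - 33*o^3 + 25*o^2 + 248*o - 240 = (o + 4)*(o^4 - 5*o^3 - 13*o^2 + 77*o - 60) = (o - 1)*(o + 4)*(o^3 - 4*o^2 - 17*o + 60) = (o - 1)*(o + 4)^2*(o^2 - 8*o + 15) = (o - 5)*(o - 1)*(o + 4)^2*(o - 3)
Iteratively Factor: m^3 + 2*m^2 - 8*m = (m)*(m^2 + 2*m - 8) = m*(m + 4)*(m - 2)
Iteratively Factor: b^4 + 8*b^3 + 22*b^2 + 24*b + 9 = (b + 3)*(b^3 + 5*b^2 + 7*b + 3) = (b + 1)*(b + 3)*(b^2 + 4*b + 3) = (b + 1)*(b + 3)^2*(b + 1)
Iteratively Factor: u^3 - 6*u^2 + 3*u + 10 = (u + 1)*(u^2 - 7*u + 10) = (u - 2)*(u + 1)*(u - 5)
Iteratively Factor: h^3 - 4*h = (h - 2)*(h^2 + 2*h) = h*(h - 2)*(h + 2)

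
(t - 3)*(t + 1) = t^2 - 2*t - 3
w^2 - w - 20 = (w - 5)*(w + 4)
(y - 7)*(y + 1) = y^2 - 6*y - 7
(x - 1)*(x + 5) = x^2 + 4*x - 5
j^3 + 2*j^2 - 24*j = j*(j - 4)*(j + 6)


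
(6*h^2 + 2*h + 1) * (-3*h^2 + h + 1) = -18*h^4 + 5*h^2 + 3*h + 1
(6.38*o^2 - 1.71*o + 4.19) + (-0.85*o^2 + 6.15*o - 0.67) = 5.53*o^2 + 4.44*o + 3.52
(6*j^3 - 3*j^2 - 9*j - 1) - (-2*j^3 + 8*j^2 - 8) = 8*j^3 - 11*j^2 - 9*j + 7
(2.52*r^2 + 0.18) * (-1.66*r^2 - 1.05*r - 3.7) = -4.1832*r^4 - 2.646*r^3 - 9.6228*r^2 - 0.189*r - 0.666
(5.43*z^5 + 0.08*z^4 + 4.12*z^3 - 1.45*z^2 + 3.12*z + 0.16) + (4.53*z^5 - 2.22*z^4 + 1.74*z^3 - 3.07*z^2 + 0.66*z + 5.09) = 9.96*z^5 - 2.14*z^4 + 5.86*z^3 - 4.52*z^2 + 3.78*z + 5.25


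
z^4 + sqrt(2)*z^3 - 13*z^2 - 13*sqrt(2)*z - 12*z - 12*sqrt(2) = (z - 4)*(z + 1)*(z + 3)*(z + sqrt(2))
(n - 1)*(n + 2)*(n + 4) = n^3 + 5*n^2 + 2*n - 8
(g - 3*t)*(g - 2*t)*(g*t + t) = g^3*t - 5*g^2*t^2 + g^2*t + 6*g*t^3 - 5*g*t^2 + 6*t^3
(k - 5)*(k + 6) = k^2 + k - 30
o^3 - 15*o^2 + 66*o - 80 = (o - 8)*(o - 5)*(o - 2)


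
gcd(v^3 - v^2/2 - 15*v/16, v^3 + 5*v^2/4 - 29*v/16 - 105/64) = v^2 - v/2 - 15/16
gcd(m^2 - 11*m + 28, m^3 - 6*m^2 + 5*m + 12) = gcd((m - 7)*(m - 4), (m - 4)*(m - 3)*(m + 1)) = m - 4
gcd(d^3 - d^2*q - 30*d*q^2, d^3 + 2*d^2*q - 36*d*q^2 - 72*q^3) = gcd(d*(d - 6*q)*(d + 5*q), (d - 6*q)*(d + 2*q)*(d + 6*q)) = -d + 6*q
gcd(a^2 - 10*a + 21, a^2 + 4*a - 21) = a - 3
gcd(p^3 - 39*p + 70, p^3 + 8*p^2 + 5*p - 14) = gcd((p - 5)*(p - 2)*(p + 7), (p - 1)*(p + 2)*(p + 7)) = p + 7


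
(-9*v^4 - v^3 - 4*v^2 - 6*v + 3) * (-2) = 18*v^4 + 2*v^3 + 8*v^2 + 12*v - 6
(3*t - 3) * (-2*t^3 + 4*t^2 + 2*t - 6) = -6*t^4 + 18*t^3 - 6*t^2 - 24*t + 18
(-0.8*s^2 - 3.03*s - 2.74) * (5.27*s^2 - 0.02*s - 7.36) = -4.216*s^4 - 15.9521*s^3 - 8.4912*s^2 + 22.3556*s + 20.1664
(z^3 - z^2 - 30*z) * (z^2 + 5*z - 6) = z^5 + 4*z^4 - 41*z^3 - 144*z^2 + 180*z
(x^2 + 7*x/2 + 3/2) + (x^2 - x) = 2*x^2 + 5*x/2 + 3/2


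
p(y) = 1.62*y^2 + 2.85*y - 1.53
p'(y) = 3.24*y + 2.85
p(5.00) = 53.22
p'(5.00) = 19.05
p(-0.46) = -2.50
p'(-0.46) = 1.36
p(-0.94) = -2.78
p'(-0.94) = -0.20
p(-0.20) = -2.04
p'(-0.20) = 2.20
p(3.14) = 23.39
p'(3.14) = 13.02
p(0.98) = 2.82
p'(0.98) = 6.03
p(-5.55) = 32.55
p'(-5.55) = -15.13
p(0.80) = 1.79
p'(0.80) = 5.44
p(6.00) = 73.89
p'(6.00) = 22.29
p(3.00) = 21.60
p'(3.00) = 12.57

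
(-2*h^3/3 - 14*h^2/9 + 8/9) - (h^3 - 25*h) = -5*h^3/3 - 14*h^2/9 + 25*h + 8/9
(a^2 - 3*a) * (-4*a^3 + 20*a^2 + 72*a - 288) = -4*a^5 + 32*a^4 + 12*a^3 - 504*a^2 + 864*a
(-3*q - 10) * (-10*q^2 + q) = 30*q^3 + 97*q^2 - 10*q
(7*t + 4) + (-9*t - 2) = 2 - 2*t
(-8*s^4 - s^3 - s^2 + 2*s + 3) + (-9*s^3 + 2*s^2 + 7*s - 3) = -8*s^4 - 10*s^3 + s^2 + 9*s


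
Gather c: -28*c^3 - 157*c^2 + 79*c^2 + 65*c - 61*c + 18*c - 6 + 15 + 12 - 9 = -28*c^3 - 78*c^2 + 22*c + 12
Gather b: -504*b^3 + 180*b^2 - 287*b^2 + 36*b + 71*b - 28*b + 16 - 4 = -504*b^3 - 107*b^2 + 79*b + 12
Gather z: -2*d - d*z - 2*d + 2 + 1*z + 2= -4*d + z*(1 - d) + 4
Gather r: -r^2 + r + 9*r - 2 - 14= -r^2 + 10*r - 16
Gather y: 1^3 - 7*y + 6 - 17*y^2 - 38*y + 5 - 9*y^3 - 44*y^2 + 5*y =-9*y^3 - 61*y^2 - 40*y + 12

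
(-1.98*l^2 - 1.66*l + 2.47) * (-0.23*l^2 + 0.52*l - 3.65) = 0.4554*l^4 - 0.6478*l^3 + 5.7957*l^2 + 7.3434*l - 9.0155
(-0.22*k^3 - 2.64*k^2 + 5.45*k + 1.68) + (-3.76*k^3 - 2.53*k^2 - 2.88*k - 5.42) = -3.98*k^3 - 5.17*k^2 + 2.57*k - 3.74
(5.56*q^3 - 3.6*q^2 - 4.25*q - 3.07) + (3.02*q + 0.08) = 5.56*q^3 - 3.6*q^2 - 1.23*q - 2.99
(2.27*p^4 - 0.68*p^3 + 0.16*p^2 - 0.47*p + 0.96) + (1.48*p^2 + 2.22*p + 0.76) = 2.27*p^4 - 0.68*p^3 + 1.64*p^2 + 1.75*p + 1.72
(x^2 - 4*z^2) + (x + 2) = x^2 + x - 4*z^2 + 2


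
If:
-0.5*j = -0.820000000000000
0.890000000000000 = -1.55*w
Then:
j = 1.64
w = -0.57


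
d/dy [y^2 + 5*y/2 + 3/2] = 2*y + 5/2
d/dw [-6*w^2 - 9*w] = -12*w - 9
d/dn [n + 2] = 1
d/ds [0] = 0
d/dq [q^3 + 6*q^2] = 3*q*(q + 4)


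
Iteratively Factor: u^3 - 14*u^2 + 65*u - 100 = (u - 4)*(u^2 - 10*u + 25) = (u - 5)*(u - 4)*(u - 5)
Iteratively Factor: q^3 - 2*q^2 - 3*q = (q + 1)*(q^2 - 3*q) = (q - 3)*(q + 1)*(q)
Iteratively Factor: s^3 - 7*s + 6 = (s + 3)*(s^2 - 3*s + 2) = (s - 1)*(s + 3)*(s - 2)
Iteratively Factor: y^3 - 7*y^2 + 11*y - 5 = (y - 5)*(y^2 - 2*y + 1) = (y - 5)*(y - 1)*(y - 1)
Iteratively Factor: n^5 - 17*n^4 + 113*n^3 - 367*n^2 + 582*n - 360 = (n - 4)*(n^4 - 13*n^3 + 61*n^2 - 123*n + 90) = (n - 4)*(n - 2)*(n^3 - 11*n^2 + 39*n - 45) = (n - 4)*(n - 3)*(n - 2)*(n^2 - 8*n + 15) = (n - 5)*(n - 4)*(n - 3)*(n - 2)*(n - 3)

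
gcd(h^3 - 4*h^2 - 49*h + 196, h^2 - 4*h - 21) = h - 7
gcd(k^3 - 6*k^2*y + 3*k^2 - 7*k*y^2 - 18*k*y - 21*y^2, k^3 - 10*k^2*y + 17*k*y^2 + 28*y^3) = -k^2 + 6*k*y + 7*y^2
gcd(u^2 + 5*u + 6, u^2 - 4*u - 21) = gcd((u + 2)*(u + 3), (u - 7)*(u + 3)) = u + 3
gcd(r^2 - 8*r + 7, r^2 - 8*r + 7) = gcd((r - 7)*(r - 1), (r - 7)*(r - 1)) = r^2 - 8*r + 7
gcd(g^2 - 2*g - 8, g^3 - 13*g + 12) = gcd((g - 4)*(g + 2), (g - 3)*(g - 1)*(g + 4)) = 1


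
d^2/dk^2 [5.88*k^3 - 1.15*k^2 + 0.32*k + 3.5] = 35.28*k - 2.3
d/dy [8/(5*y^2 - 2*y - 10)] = 16*(1 - 5*y)/(-5*y^2 + 2*y + 10)^2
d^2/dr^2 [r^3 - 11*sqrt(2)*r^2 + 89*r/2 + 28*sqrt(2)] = 6*r - 22*sqrt(2)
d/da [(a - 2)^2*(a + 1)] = 3*a*(a - 2)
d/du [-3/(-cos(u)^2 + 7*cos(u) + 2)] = 3*(2*cos(u) - 7)*sin(u)/(sin(u)^2 + 7*cos(u) + 1)^2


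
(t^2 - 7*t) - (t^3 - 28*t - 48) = -t^3 + t^2 + 21*t + 48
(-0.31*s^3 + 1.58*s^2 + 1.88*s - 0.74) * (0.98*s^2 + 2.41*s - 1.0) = -0.3038*s^5 + 0.8013*s^4 + 5.9602*s^3 + 2.2256*s^2 - 3.6634*s + 0.74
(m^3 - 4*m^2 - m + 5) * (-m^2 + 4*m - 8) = -m^5 + 8*m^4 - 23*m^3 + 23*m^2 + 28*m - 40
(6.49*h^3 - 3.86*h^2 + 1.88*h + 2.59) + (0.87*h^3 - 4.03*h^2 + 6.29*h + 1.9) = 7.36*h^3 - 7.89*h^2 + 8.17*h + 4.49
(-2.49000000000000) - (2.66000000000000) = -5.15000000000000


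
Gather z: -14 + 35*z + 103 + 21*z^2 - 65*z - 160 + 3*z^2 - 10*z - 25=24*z^2 - 40*z - 96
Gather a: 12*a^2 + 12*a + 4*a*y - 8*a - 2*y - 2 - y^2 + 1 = 12*a^2 + a*(4*y + 4) - y^2 - 2*y - 1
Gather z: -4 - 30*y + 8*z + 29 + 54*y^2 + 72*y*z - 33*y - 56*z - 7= 54*y^2 - 63*y + z*(72*y - 48) + 18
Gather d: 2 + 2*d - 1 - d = d + 1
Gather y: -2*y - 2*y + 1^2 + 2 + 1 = 4 - 4*y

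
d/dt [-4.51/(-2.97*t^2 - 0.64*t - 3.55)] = (-26.7894*t - 2.8864)/(2.97*t^2 + 0.64*t + 3.55)^2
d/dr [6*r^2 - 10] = 12*r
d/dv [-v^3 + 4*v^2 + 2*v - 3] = -3*v^2 + 8*v + 2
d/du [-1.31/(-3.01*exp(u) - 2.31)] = -3.9431*exp(u)/(3.01*exp(u) + 2.31)^2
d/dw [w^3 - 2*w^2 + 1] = w*(3*w - 4)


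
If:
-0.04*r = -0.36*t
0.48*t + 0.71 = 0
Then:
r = -13.31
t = -1.48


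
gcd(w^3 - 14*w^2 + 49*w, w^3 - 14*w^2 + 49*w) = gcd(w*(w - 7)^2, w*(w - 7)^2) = w^3 - 14*w^2 + 49*w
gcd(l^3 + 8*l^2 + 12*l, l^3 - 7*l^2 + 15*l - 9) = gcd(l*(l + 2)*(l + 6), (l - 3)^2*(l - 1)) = 1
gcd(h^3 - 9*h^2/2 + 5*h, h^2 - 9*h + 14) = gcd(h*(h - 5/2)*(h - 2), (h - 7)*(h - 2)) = h - 2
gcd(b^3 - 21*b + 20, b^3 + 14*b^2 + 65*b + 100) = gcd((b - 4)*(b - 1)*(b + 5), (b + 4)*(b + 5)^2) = b + 5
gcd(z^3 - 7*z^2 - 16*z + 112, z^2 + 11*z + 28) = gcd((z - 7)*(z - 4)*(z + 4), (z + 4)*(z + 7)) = z + 4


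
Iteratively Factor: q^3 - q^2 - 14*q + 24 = (q - 2)*(q^2 + q - 12) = (q - 3)*(q - 2)*(q + 4)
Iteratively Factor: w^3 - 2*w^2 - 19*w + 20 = (w - 5)*(w^2 + 3*w - 4) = (w - 5)*(w - 1)*(w + 4)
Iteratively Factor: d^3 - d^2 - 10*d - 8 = (d + 1)*(d^2 - 2*d - 8) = (d - 4)*(d + 1)*(d + 2)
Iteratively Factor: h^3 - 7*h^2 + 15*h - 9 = (h - 3)*(h^2 - 4*h + 3) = (h - 3)*(h - 1)*(h - 3)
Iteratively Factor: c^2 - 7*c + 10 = (c - 5)*(c - 2)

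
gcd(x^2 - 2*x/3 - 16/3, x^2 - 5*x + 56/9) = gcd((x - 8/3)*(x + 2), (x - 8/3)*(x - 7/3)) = x - 8/3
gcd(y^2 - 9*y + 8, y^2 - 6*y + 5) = y - 1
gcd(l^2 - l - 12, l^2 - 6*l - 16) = 1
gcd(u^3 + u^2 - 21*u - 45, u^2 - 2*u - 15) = u^2 - 2*u - 15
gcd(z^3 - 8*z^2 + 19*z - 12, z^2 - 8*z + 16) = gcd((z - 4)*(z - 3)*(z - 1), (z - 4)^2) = z - 4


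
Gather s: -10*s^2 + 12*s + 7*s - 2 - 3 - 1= -10*s^2 + 19*s - 6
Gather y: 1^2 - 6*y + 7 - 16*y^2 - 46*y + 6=-16*y^2 - 52*y + 14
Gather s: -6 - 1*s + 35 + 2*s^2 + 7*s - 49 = 2*s^2 + 6*s - 20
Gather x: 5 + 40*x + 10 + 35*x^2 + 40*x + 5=35*x^2 + 80*x + 20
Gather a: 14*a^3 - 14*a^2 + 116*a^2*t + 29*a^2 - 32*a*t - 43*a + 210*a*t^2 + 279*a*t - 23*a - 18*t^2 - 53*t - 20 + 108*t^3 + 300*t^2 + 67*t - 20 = 14*a^3 + a^2*(116*t + 15) + a*(210*t^2 + 247*t - 66) + 108*t^3 + 282*t^2 + 14*t - 40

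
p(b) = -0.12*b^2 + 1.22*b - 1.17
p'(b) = 1.22 - 0.24*b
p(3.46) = 1.61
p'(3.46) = 0.39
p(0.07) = -1.09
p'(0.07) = 1.20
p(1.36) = 0.27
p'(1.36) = 0.89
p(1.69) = 0.55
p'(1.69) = 0.81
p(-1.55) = -3.35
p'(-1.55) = 1.59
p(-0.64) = -2.00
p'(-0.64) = 1.37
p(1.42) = 0.32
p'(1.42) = 0.88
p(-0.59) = -1.93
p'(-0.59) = 1.36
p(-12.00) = -33.09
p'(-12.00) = 4.10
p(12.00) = -3.81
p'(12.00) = -1.66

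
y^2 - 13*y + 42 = (y - 7)*(y - 6)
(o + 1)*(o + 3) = o^2 + 4*o + 3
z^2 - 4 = (z - 2)*(z + 2)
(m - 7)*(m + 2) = m^2 - 5*m - 14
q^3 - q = q*(q - 1)*(q + 1)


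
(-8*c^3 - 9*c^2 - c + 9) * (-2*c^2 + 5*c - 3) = 16*c^5 - 22*c^4 - 19*c^3 + 4*c^2 + 48*c - 27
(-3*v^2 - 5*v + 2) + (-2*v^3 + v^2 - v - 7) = -2*v^3 - 2*v^2 - 6*v - 5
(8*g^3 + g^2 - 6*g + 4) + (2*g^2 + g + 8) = 8*g^3 + 3*g^2 - 5*g + 12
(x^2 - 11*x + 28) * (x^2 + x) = x^4 - 10*x^3 + 17*x^2 + 28*x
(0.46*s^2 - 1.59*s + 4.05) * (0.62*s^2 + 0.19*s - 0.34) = 0.2852*s^4 - 0.8984*s^3 + 2.0525*s^2 + 1.3101*s - 1.377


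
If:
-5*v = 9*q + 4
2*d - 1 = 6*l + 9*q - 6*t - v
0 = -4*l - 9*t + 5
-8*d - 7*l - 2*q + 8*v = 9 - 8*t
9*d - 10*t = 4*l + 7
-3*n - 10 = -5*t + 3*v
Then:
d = 6513/6889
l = 62726/6889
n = -865259/41334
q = -96303/13778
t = -24051/6889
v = 162323/13778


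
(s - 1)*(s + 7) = s^2 + 6*s - 7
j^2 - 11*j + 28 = (j - 7)*(j - 4)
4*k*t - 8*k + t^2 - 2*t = (4*k + t)*(t - 2)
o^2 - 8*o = o*(o - 8)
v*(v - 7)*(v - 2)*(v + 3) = v^4 - 6*v^3 - 13*v^2 + 42*v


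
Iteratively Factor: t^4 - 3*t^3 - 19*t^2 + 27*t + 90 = (t - 5)*(t^3 + 2*t^2 - 9*t - 18) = (t - 5)*(t - 3)*(t^2 + 5*t + 6) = (t - 5)*(t - 3)*(t + 2)*(t + 3)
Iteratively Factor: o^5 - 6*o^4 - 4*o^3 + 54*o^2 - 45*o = (o - 3)*(o^4 - 3*o^3 - 13*o^2 + 15*o) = (o - 3)*(o - 1)*(o^3 - 2*o^2 - 15*o) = (o - 3)*(o - 1)*(o + 3)*(o^2 - 5*o) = (o - 5)*(o - 3)*(o - 1)*(o + 3)*(o)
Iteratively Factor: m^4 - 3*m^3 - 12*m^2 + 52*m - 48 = (m - 2)*(m^3 - m^2 - 14*m + 24) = (m - 2)*(m + 4)*(m^2 - 5*m + 6) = (m - 3)*(m - 2)*(m + 4)*(m - 2)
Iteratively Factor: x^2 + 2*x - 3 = (x - 1)*(x + 3)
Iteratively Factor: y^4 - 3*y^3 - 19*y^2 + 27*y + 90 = (y + 3)*(y^3 - 6*y^2 - y + 30) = (y - 5)*(y + 3)*(y^2 - y - 6) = (y - 5)*(y - 3)*(y + 3)*(y + 2)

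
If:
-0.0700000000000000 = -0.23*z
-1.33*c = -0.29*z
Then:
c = 0.07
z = 0.30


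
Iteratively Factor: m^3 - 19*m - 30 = (m - 5)*(m^2 + 5*m + 6) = (m - 5)*(m + 3)*(m + 2)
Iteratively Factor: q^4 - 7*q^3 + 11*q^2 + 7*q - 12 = (q - 3)*(q^3 - 4*q^2 - q + 4) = (q - 4)*(q - 3)*(q^2 - 1) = (q - 4)*(q - 3)*(q + 1)*(q - 1)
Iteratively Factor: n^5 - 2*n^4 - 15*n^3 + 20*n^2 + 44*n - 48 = (n - 1)*(n^4 - n^3 - 16*n^2 + 4*n + 48) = (n - 1)*(n + 3)*(n^3 - 4*n^2 - 4*n + 16) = (n - 1)*(n + 2)*(n + 3)*(n^2 - 6*n + 8) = (n - 2)*(n - 1)*(n + 2)*(n + 3)*(n - 4)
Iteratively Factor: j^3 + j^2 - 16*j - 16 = (j + 4)*(j^2 - 3*j - 4) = (j + 1)*(j + 4)*(j - 4)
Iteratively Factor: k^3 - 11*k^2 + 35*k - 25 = (k - 1)*(k^2 - 10*k + 25) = (k - 5)*(k - 1)*(k - 5)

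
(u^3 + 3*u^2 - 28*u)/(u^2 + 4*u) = (u^2 + 3*u - 28)/(u + 4)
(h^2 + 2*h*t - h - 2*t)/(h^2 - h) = (h + 2*t)/h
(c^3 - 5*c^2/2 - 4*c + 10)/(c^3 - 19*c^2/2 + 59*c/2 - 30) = (c^2 - 4)/(c^2 - 7*c + 12)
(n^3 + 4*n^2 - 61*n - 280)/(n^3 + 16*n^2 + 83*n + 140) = (n - 8)/(n + 4)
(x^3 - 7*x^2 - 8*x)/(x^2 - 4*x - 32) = x*(x + 1)/(x + 4)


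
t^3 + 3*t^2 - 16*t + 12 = (t - 2)*(t - 1)*(t + 6)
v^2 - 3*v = v*(v - 3)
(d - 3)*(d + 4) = d^2 + d - 12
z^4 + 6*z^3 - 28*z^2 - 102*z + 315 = (z - 3)^2*(z + 5)*(z + 7)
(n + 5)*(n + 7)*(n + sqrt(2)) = n^3 + sqrt(2)*n^2 + 12*n^2 + 12*sqrt(2)*n + 35*n + 35*sqrt(2)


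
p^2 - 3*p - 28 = (p - 7)*(p + 4)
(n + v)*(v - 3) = n*v - 3*n + v^2 - 3*v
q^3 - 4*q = q*(q - 2)*(q + 2)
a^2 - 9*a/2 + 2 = (a - 4)*(a - 1/2)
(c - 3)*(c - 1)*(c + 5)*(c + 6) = c^4 + 7*c^3 - 11*c^2 - 87*c + 90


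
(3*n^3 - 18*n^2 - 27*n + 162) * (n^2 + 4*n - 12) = 3*n^5 - 6*n^4 - 135*n^3 + 270*n^2 + 972*n - 1944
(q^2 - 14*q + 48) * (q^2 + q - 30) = q^4 - 13*q^3 + 4*q^2 + 468*q - 1440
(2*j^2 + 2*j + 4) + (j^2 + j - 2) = 3*j^2 + 3*j + 2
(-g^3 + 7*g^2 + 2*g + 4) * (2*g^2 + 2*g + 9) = -2*g^5 + 12*g^4 + 9*g^3 + 75*g^2 + 26*g + 36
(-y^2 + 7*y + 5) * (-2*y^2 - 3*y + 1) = 2*y^4 - 11*y^3 - 32*y^2 - 8*y + 5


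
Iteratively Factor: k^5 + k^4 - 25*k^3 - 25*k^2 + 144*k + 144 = (k + 1)*(k^4 - 25*k^2 + 144) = (k - 3)*(k + 1)*(k^3 + 3*k^2 - 16*k - 48) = (k - 4)*(k - 3)*(k + 1)*(k^2 + 7*k + 12) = (k - 4)*(k - 3)*(k + 1)*(k + 3)*(k + 4)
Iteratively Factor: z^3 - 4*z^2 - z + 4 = (z - 1)*(z^2 - 3*z - 4) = (z - 1)*(z + 1)*(z - 4)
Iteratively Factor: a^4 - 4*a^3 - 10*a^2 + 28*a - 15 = (a - 5)*(a^3 + a^2 - 5*a + 3) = (a - 5)*(a - 1)*(a^2 + 2*a - 3) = (a - 5)*(a - 1)*(a + 3)*(a - 1)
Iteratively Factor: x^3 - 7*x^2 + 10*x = (x)*(x^2 - 7*x + 10) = x*(x - 5)*(x - 2)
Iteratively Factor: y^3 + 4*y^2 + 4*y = (y)*(y^2 + 4*y + 4) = y*(y + 2)*(y + 2)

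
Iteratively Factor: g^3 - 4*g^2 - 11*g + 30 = (g + 3)*(g^2 - 7*g + 10) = (g - 5)*(g + 3)*(g - 2)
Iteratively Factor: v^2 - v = (v - 1)*(v)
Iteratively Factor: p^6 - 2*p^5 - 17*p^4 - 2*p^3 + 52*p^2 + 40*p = (p + 1)*(p^5 - 3*p^4 - 14*p^3 + 12*p^2 + 40*p) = (p + 1)*(p + 2)*(p^4 - 5*p^3 - 4*p^2 + 20*p) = (p - 5)*(p + 1)*(p + 2)*(p^3 - 4*p) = (p - 5)*(p + 1)*(p + 2)^2*(p^2 - 2*p) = (p - 5)*(p - 2)*(p + 1)*(p + 2)^2*(p)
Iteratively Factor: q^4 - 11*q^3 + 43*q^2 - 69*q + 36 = (q - 4)*(q^3 - 7*q^2 + 15*q - 9) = (q - 4)*(q - 1)*(q^2 - 6*q + 9) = (q - 4)*(q - 3)*(q - 1)*(q - 3)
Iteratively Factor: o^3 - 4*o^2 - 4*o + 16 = (o - 4)*(o^2 - 4) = (o - 4)*(o - 2)*(o + 2)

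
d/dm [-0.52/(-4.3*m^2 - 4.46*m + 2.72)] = (-4.472*m - 2.3192)/(4.3*m^2 + 4.46*m - 2.72)^2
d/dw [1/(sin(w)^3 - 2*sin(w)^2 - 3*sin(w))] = (4/tan(w) + 3*cos(w)^3/sin(w)^2)/((sin(w) - 3)^2*(sin(w) + 1)^2)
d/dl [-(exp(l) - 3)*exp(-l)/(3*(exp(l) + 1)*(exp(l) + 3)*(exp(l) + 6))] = (exp(4*l) + 8*exp(3*l)/3 - 21*exp(2*l) - 54*exp(l) - 18)*exp(-l)/(exp(6*l) + 20*exp(5*l) + 154*exp(4*l) + 576*exp(3*l) + 1089*exp(2*l) + 972*exp(l) + 324)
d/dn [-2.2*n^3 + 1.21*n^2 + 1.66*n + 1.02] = -6.6*n^2 + 2.42*n + 1.66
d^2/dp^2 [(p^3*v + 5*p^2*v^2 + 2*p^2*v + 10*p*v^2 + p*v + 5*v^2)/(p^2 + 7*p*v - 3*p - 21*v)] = 2*v*((2*p + 7*v - 3)^2*(p^3 + 5*p^2*v + 2*p^2 + 10*p*v + p + 5*v) + (3*p + 5*v + 2)*(p^2 + 7*p*v - 3*p - 21*v)^2 - (p^2 + 7*p*v - 3*p - 21*v)*(p^3 + 5*p^2*v + 2*p^2 + 10*p*v + p + 5*v + (2*p + 7*v - 3)*(3*p^2 + 10*p*v + 4*p + 10*v + 1)))/(p^2 + 7*p*v - 3*p - 21*v)^3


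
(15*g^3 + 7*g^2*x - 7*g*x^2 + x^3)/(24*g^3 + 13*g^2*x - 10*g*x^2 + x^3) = (-5*g + x)/(-8*g + x)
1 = 1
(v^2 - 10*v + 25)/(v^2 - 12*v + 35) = (v - 5)/(v - 7)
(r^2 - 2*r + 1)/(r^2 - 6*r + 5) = (r - 1)/(r - 5)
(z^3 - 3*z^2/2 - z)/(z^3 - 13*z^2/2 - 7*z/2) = (z - 2)/(z - 7)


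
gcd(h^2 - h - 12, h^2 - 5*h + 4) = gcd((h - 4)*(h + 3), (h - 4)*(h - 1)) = h - 4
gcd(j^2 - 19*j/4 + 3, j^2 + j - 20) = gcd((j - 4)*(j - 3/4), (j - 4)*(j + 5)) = j - 4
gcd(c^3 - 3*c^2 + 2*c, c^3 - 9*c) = c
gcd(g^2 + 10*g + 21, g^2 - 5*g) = 1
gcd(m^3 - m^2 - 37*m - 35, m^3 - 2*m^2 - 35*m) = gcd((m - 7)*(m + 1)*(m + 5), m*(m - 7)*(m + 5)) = m^2 - 2*m - 35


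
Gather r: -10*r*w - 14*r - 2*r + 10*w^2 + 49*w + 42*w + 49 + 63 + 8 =r*(-10*w - 16) + 10*w^2 + 91*w + 120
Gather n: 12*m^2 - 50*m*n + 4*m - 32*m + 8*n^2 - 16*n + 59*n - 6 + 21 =12*m^2 - 28*m + 8*n^2 + n*(43 - 50*m) + 15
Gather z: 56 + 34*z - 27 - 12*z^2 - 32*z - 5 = -12*z^2 + 2*z + 24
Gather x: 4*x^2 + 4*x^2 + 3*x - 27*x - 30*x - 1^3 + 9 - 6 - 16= 8*x^2 - 54*x - 14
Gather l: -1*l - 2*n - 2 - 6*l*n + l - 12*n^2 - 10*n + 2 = -6*l*n - 12*n^2 - 12*n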